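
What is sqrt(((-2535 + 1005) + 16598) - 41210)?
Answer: I*sqrt(26142) ≈ 161.68*I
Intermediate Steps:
sqrt(((-2535 + 1005) + 16598) - 41210) = sqrt((-1530 + 16598) - 41210) = sqrt(15068 - 41210) = sqrt(-26142) = I*sqrt(26142)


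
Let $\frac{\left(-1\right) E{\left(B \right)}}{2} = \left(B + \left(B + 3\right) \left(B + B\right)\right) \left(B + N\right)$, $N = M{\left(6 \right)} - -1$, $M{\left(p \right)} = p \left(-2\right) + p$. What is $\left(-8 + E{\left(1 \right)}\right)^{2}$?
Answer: $4096$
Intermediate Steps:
$M{\left(p \right)} = - p$ ($M{\left(p \right)} = - 2 p + p = - p$)
$N = -5$ ($N = \left(-1\right) 6 - -1 = -6 + 1 = -5$)
$E{\left(B \right)} = - 2 \left(-5 + B\right) \left(B + 2 B \left(3 + B\right)\right)$ ($E{\left(B \right)} = - 2 \left(B + \left(B + 3\right) \left(B + B\right)\right) \left(B - 5\right) = - 2 \left(B + \left(3 + B\right) 2 B\right) \left(-5 + B\right) = - 2 \left(B + 2 B \left(3 + B\right)\right) \left(-5 + B\right) = - 2 \left(-5 + B\right) \left(B + 2 B \left(3 + B\right)\right)$)
$\left(-8 + E{\left(1 \right)}\right)^{2} = \left(-8 + 2 \cdot 1 \left(35 - 2 \cdot 1^{2} + 3 \cdot 1\right)\right)^{2} = \left(-8 + 2 \cdot 1 \left(35 - 2 + 3\right)\right)^{2} = \left(-8 + 2 \cdot 1 \cdot 36\right)^{2} = \left(-8 + 72\right)^{2} = 64^{2} = 4096$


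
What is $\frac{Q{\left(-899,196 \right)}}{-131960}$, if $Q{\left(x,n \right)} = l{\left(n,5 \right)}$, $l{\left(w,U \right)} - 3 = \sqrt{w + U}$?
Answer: $- \frac{3}{131960} - \frac{\sqrt{201}}{131960} \approx -0.00013017$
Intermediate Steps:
$l{\left(w,U \right)} = 3 + \sqrt{U + w}$ ($l{\left(w,U \right)} = 3 + \sqrt{w + U} = 3 + \sqrt{U + w}$)
$Q{\left(x,n \right)} = 3 + \sqrt{5 + n}$
$\frac{Q{\left(-899,196 \right)}}{-131960} = \frac{3 + \sqrt{5 + 196}}{-131960} = \left(3 + \sqrt{201}\right) \left(- \frac{1}{131960}\right) = - \frac{3}{131960} - \frac{\sqrt{201}}{131960}$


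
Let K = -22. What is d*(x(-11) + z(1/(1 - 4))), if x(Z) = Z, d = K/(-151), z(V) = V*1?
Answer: -748/453 ≈ -1.6512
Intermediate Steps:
z(V) = V
d = 22/151 (d = -22/(-151) = -22*(-1/151) = 22/151 ≈ 0.14570)
d*(x(-11) + z(1/(1 - 4))) = 22*(-11 + 1/(1 - 4))/151 = 22*(-11 + 1/(-3))/151 = 22*(-11 - ⅓)/151 = (22/151)*(-34/3) = -748/453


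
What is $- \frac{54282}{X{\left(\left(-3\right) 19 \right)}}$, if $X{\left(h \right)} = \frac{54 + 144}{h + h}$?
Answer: $\frac{343786}{11} \approx 31253.0$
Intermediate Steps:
$X{\left(h \right)} = \frac{99}{h}$ ($X{\left(h \right)} = \frac{198}{2 h} = 198 \frac{1}{2 h} = \frac{99}{h}$)
$- \frac{54282}{X{\left(\left(-3\right) 19 \right)}} = - \frac{54282}{99 \frac{1}{\left(-3\right) 19}} = - \frac{54282}{99 \frac{1}{-57}} = - \frac{54282}{99 \left(- \frac{1}{57}\right)} = - \frac{54282}{- \frac{33}{19}} = \left(-54282\right) \left(- \frac{19}{33}\right) = \frac{343786}{11}$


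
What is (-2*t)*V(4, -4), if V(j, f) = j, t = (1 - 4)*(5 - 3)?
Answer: 48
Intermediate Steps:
t = -6 (t = -3*2 = -6)
(-2*t)*V(4, -4) = -2*(-6)*4 = 12*4 = 48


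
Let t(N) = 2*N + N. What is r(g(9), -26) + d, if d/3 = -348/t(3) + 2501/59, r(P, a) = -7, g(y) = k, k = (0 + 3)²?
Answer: 246/59 ≈ 4.1695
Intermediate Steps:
k = 9 (k = 3² = 9)
t(N) = 3*N
g(y) = 9
d = 659/59 (d = 3*(-348/(3*3) + 2501/59) = 3*(-348/9 + 2501*(1/59)) = 3*(-348*⅑ + 2501/59) = 3*(-116/3 + 2501/59) = 3*(659/177) = 659/59 ≈ 11.169)
r(g(9), -26) + d = -7 + 659/59 = 246/59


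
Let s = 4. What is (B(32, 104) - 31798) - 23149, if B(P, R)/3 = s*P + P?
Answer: -54467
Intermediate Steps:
B(P, R) = 15*P (B(P, R) = 3*(4*P + P) = 3*(5*P) = 15*P)
(B(32, 104) - 31798) - 23149 = (15*32 - 31798) - 23149 = (480 - 31798) - 23149 = -31318 - 23149 = -54467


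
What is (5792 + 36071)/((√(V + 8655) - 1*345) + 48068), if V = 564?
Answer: 1997827949/2277475510 - 41863*√9219/2277475510 ≈ 0.87545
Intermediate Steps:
(5792 + 36071)/((√(V + 8655) - 1*345) + 48068) = (5792 + 36071)/((√(564 + 8655) - 1*345) + 48068) = 41863/((√9219 - 345) + 48068) = 41863/((-345 + √9219) + 48068) = 41863/(47723 + √9219)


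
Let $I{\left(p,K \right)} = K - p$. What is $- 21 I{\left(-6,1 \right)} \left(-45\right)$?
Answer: $6615$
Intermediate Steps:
$- 21 I{\left(-6,1 \right)} \left(-45\right) = - 21 \left(1 - -6\right) \left(-45\right) = - 21 \left(1 + 6\right) \left(-45\right) = \left(-21\right) 7 \left(-45\right) = \left(-147\right) \left(-45\right) = 6615$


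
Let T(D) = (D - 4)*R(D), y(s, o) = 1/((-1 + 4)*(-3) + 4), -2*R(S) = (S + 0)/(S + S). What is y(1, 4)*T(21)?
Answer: 17/20 ≈ 0.85000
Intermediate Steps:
R(S) = -1/4 (R(S) = -(S + 0)/(2*(S + S)) = -S/(2*(2*S)) = -S*1/(2*S)/2 = -1/2*1/2 = -1/4)
y(s, o) = -1/5 (y(s, o) = 1/(3*(-3) + 4) = 1/(-9 + 4) = 1/(-5) = -1/5)
T(D) = 1 - D/4 (T(D) = (D - 4)*(-1/4) = (-4 + D)*(-1/4) = 1 - D/4)
y(1, 4)*T(21) = -(1 - 1/4*21)/5 = -(1 - 21/4)/5 = -1/5*(-17/4) = 17/20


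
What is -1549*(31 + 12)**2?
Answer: -2864101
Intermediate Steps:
-1549*(31 + 12)**2 = -1549*43**2 = -1549*1849 = -2864101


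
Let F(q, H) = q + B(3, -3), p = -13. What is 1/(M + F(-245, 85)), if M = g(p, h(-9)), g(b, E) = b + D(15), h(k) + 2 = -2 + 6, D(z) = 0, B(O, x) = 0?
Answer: -1/258 ≈ -0.0038760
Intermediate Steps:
F(q, H) = q (F(q, H) = q + 0 = q)
h(k) = 2 (h(k) = -2 + (-2 + 6) = -2 + 4 = 2)
g(b, E) = b (g(b, E) = b + 0 = b)
M = -13
1/(M + F(-245, 85)) = 1/(-13 - 245) = 1/(-258) = -1/258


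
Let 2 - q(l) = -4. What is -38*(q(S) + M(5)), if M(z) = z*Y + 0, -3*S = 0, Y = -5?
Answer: 722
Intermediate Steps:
S = 0 (S = -⅓*0 = 0)
M(z) = -5*z (M(z) = z*(-5) + 0 = -5*z + 0 = -5*z)
q(l) = 6 (q(l) = 2 - 1*(-4) = 2 + 4 = 6)
-38*(q(S) + M(5)) = -38*(6 - 5*5) = -38*(6 - 25) = -38*(-19) = 722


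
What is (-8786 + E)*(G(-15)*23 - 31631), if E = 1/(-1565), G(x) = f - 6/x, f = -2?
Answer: 2177175658849/7825 ≈ 2.7823e+8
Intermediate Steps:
G(x) = -2 - 6/x
E = -1/1565 ≈ -0.00063898
(-8786 + E)*(G(-15)*23 - 31631) = (-8786 - 1/1565)*((-2 - 6/(-15))*23 - 31631) = -13750091*((-2 - 6*(-1/15))*23 - 31631)/1565 = -13750091*((-2 + 2/5)*23 - 31631)/1565 = -13750091*(-8/5*23 - 31631)/1565 = -13750091*(-184/5 - 31631)/1565 = -13750091/1565*(-158339/5) = 2177175658849/7825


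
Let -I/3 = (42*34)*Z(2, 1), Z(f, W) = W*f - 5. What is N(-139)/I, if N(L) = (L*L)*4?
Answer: 19321/3213 ≈ 6.0134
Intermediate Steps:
Z(f, W) = -5 + W*f
N(L) = 4*L² (N(L) = L²*4 = 4*L²)
I = 12852 (I = -3*42*34*(-5 + 1*2) = -4284*(-5 + 2) = -4284*(-3) = -3*(-4284) = 12852)
N(-139)/I = (4*(-139)²)/12852 = (4*19321)*(1/12852) = 77284*(1/12852) = 19321/3213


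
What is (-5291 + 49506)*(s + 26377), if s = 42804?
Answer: 3058837915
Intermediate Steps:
(-5291 + 49506)*(s + 26377) = (-5291 + 49506)*(42804 + 26377) = 44215*69181 = 3058837915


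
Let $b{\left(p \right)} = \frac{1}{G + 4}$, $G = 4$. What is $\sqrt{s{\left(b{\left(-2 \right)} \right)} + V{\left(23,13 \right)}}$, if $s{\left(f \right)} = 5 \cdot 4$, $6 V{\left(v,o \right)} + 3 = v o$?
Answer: $\frac{4 \sqrt{39}}{3} \approx 8.3267$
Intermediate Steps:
$V{\left(v,o \right)} = - \frac{1}{2} + \frac{o v}{6}$ ($V{\left(v,o \right)} = - \frac{1}{2} + \frac{v o}{6} = - \frac{1}{2} + \frac{o v}{6}$)
$b{\left(p \right)} = \frac{1}{8}$ ($b{\left(p \right)} = \frac{1}{4 + 4} = \frac{1}{8}$)
$s{\left(f \right)} = 20$
$\sqrt{s{\left(b{\left(-2 \right)} \right)} + V{\left(23,13 \right)}} = \sqrt{20 - \left(\frac{1}{2} - \frac{299}{6}\right)} = \sqrt{20 + \left(- \frac{1}{2} + \frac{299}{6}\right)} = \sqrt{20 + \frac{148}{3}} = \sqrt{\frac{208}{3}} = \frac{4 \sqrt{39}}{3}$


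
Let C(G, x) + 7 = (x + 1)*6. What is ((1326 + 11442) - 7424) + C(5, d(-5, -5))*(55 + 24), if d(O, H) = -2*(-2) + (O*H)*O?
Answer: -52089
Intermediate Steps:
d(O, H) = 4 + H*O**2 (d(O, H) = 4 + (H*O)*O = 4 + H*O**2)
C(G, x) = -1 + 6*x (C(G, x) = -7 + (x + 1)*6 = -7 + (1 + x)*6 = -7 + (6 + 6*x) = -1 + 6*x)
((1326 + 11442) - 7424) + C(5, d(-5, -5))*(55 + 24) = ((1326 + 11442) - 7424) + (-1 + 6*(4 - 5*(-5)**2))*(55 + 24) = (12768 - 7424) + (-1 + 6*(4 - 5*25))*79 = 5344 + (-1 + 6*(4 - 125))*79 = 5344 + (-1 + 6*(-121))*79 = 5344 + (-1 - 726)*79 = 5344 - 727*79 = 5344 - 57433 = -52089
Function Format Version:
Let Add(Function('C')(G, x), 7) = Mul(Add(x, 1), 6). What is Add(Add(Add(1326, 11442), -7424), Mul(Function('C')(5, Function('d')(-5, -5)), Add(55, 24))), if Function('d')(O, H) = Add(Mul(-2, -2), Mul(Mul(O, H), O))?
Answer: -52089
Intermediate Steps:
Function('d')(O, H) = Add(4, Mul(H, Pow(O, 2))) (Function('d')(O, H) = Add(4, Mul(Mul(H, O), O)) = Add(4, Mul(H, Pow(O, 2))))
Function('C')(G, x) = Add(-1, Mul(6, x)) (Function('C')(G, x) = Add(-7, Mul(Add(x, 1), 6)) = Add(-7, Mul(Add(1, x), 6)) = Add(-7, Add(6, Mul(6, x))) = Add(-1, Mul(6, x)))
Add(Add(Add(1326, 11442), -7424), Mul(Function('C')(5, Function('d')(-5, -5)), Add(55, 24))) = Add(Add(Add(1326, 11442), -7424), Mul(Add(-1, Mul(6, Add(4, Mul(-5, Pow(-5, 2))))), Add(55, 24))) = Add(Add(12768, -7424), Mul(Add(-1, Mul(6, Add(4, Mul(-5, 25)))), 79)) = Add(5344, Mul(Add(-1, Mul(6, Add(4, -125))), 79)) = Add(5344, Mul(Add(-1, Mul(6, -121)), 79)) = Add(5344, Mul(Add(-1, -726), 79)) = Add(5344, Mul(-727, 79)) = Add(5344, -57433) = -52089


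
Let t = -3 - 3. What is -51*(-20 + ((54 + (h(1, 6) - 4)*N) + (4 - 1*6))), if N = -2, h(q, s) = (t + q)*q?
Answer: -2550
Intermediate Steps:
t = -6
h(q, s) = q*(-6 + q) (h(q, s) = (-6 + q)*q = q*(-6 + q))
-51*(-20 + ((54 + (h(1, 6) - 4)*N) + (4 - 1*6))) = -51*(-20 + ((54 + (1*(-6 + 1) - 4)*(-2)) + (4 - 1*6))) = -51*(-20 + ((54 + (1*(-5) - 4)*(-2)) + (4 - 6))) = -51*(-20 + ((54 + (-5 - 4)*(-2)) - 2)) = -51*(-20 + ((54 - 9*(-2)) - 2)) = -51*(-20 + ((54 + 18) - 2)) = -51*(-20 + (72 - 2)) = -51*(-20 + 70) = -51*50 = -2550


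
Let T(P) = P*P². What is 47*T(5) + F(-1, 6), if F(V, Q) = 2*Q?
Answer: 5887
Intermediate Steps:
T(P) = P³
47*T(5) + F(-1, 6) = 47*5³ + 2*6 = 47*125 + 12 = 5875 + 12 = 5887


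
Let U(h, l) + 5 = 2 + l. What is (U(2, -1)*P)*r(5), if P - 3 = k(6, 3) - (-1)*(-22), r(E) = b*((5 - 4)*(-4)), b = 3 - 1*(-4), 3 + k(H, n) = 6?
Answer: -1792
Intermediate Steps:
k(H, n) = 3 (k(H, n) = -3 + 6 = 3)
b = 7 (b = 3 + 4 = 7)
U(h, l) = -3 + l (U(h, l) = -5 + (2 + l) = -3 + l)
r(E) = -28 (r(E) = 7*((5 - 4)*(-4)) = 7*(1*(-4)) = 7*(-4) = -28)
P = -16 (P = 3 + (3 - (-1)*(-22)) = 3 + (3 - 1*22) = 3 + (3 - 22) = 3 - 19 = -16)
(U(2, -1)*P)*r(5) = ((-3 - 1)*(-16))*(-28) = -4*(-16)*(-28) = 64*(-28) = -1792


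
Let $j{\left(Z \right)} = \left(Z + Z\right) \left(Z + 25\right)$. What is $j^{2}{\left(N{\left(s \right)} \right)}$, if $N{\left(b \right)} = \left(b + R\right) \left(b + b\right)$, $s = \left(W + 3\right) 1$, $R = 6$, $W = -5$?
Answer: $82944$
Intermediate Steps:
$s = -2$ ($s = \left(-5 + 3\right) 1 = \left(-2\right) 1 = -2$)
$N{\left(b \right)} = 2 b \left(6 + b\right)$ ($N{\left(b \right)} = \left(b + 6\right) \left(b + b\right) = \left(6 + b\right) 2 b = 2 b \left(6 + b\right)$)
$j{\left(Z \right)} = 2 Z \left(25 + Z\right)$
$j^{2}{\left(N{\left(s \right)} \right)} = \left(2 \cdot 2 \left(-2\right) \left(6 - 2\right) \left(25 + 2 \left(-2\right) \left(6 - 2\right)\right)\right)^{2} = \left(2 \cdot 2 \left(-2\right) 4 \left(25 + 2 \left(-2\right) 4\right)\right)^{2} = \left(2 \left(-16\right) \left(25 - 16\right)\right)^{2} = \left(2 \left(-16\right) 9\right)^{2} = \left(-288\right)^{2} = 82944$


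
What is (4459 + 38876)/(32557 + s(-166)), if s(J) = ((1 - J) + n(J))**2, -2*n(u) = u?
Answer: 43335/95057 ≈ 0.45588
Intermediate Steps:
n(u) = -u/2
s(J) = (1 - 3*J/2)**2 (s(J) = ((1 - J) - J/2)**2 = (1 - 3*J/2)**2)
(4459 + 38876)/(32557 + s(-166)) = (4459 + 38876)/(32557 + (-2 + 3*(-166))**2/4) = 43335/(32557 + (-2 - 498)**2/4) = 43335/(32557 + (1/4)*(-500)**2) = 43335/(32557 + (1/4)*250000) = 43335/(32557 + 62500) = 43335/95057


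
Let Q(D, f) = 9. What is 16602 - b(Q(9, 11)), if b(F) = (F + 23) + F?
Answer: 16561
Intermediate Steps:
b(F) = 23 + 2*F (b(F) = (23 + F) + F = 23 + 2*F)
16602 - b(Q(9, 11)) = 16602 - (23 + 2*9) = 16602 - (23 + 18) = 16602 - 1*41 = 16602 - 41 = 16561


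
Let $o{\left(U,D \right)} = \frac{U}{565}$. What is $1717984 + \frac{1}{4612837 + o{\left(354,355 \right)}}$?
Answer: $\frac{4477501398910421}{2606253259} \approx 1.718 \cdot 10^{6}$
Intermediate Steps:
$o{\left(U,D \right)} = \frac{U}{565}$ ($o{\left(U,D \right)} = U \frac{1}{565} = \frac{U}{565}$)
$1717984 + \frac{1}{4612837 + o{\left(354,355 \right)}} = 1717984 + \frac{1}{4612837 + \frac{1}{565} \cdot 354} = 1717984 + \frac{1}{4612837 + \frac{354}{565}} = 1717984 + \frac{1}{\frac{2606253259}{565}} = 1717984 + \frac{565}{2606253259} = \frac{4477501398910421}{2606253259}$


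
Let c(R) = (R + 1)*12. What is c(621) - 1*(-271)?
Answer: 7735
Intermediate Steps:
c(R) = 12 + 12*R (c(R) = (1 + R)*12 = 12 + 12*R)
c(621) - 1*(-271) = (12 + 12*621) - 1*(-271) = (12 + 7452) + 271 = 7464 + 271 = 7735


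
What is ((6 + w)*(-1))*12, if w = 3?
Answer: -108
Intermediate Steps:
((6 + w)*(-1))*12 = ((6 + 3)*(-1))*12 = (9*(-1))*12 = -9*12 = -108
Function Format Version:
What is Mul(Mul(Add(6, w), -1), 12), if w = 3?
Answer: -108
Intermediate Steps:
Mul(Mul(Add(6, w), -1), 12) = Mul(Mul(Add(6, 3), -1), 12) = Mul(Mul(9, -1), 12) = Mul(-9, 12) = -108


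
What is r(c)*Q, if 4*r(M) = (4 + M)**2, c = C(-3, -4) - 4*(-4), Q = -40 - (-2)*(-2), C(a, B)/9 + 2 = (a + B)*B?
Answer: -709676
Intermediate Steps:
C(a, B) = -18 + 9*B*(B + a) (C(a, B) = -18 + 9*((a + B)*B) = -18 + 9*((B + a)*B) = -18 + 9*(B*(B + a)) = -18 + 9*B*(B + a))
Q = -44 (Q = -40 - 1*4 = -40 - 4 = -44)
c = 250 (c = (-18 + 9*(-4)**2 + 9*(-4)*(-3)) - 4*(-4) = (-18 + 9*16 + 108) + 16 = (-18 + 144 + 108) + 16 = 234 + 16 = 250)
r(M) = (4 + M)**2/4
r(c)*Q = ((4 + 250)**2/4)*(-44) = ((1/4)*254**2)*(-44) = ((1/4)*64516)*(-44) = 16129*(-44) = -709676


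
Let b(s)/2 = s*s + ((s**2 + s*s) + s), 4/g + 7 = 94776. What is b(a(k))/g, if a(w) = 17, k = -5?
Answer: 41887898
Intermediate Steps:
g = 4/94769 (g = 4/(-7 + 94776) = 4/94769 ≈ 4.2208e-5)
b(s) = 2*s + 6*s**2 (b(s) = 2*(s*s + ((s**2 + s*s) + s)) = 2*(s**2 + ((s**2 + s**2) + s)) = 2*(s**2 + (2*s**2 + s)) = 2*(s**2 + (s + 2*s**2)) = 2*(s + 3*s**2) = 2*s + 6*s**2)
b(a(k))/g = (2*17*(1 + 3*17))/(4/94769) = (2*17*(1 + 51))*(94769/4) = (2*17*52)*(94769/4) = 1768*(94769/4) = 41887898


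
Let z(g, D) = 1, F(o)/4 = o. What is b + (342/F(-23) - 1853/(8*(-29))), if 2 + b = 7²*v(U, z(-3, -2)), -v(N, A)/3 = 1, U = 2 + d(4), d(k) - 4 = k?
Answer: -772281/5336 ≈ -144.73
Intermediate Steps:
F(o) = 4*o
d(k) = 4 + k
U = 10 (U = 2 + (4 + 4) = 2 + 8 = 10)
v(N, A) = -3 (v(N, A) = -3*1 = -3)
b = -149 (b = -2 + 7²*(-3) = -2 + 49*(-3) = -2 - 147 = -149)
b + (342/F(-23) - 1853/(8*(-29))) = -149 + (342/((4*(-23))) - 1853/(8*(-29))) = -149 + (342/(-92) - 1853/(-232)) = -149 + (342*(-1/92) - 1853*(-1/232)) = -149 + (-171/46 + 1853/232) = -149 + 22783/5336 = -772281/5336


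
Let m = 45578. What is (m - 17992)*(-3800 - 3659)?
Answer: -205763974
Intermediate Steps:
(m - 17992)*(-3800 - 3659) = (45578 - 17992)*(-3800 - 3659) = 27586*(-7459) = -205763974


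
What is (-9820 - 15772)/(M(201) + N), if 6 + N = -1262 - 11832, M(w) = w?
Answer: 25592/12899 ≈ 1.9840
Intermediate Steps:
N = -13100 (N = -6 + (-1262 - 11832) = -6 - 13094 = -13100)
(-9820 - 15772)/(M(201) + N) = (-9820 - 15772)/(201 - 13100) = -25592/(-12899) = -25592*(-1/12899) = 25592/12899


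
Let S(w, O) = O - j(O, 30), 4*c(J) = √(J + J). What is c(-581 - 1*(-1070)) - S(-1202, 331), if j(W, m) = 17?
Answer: -314 + √978/4 ≈ -306.18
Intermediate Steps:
c(J) = √2*√J/4 (c(J) = √(J + J)/4 = √(2*J)/4 = (√2*√J)/4 = √2*√J/4)
S(w, O) = -17 + O (S(w, O) = O - 1*17 = O - 17 = -17 + O)
c(-581 - 1*(-1070)) - S(-1202, 331) = √2*√(-581 - 1*(-1070))/4 - (-17 + 331) = √2*√(-581 + 1070)/4 - 1*314 = √2*√489/4 - 314 = √978/4 - 314 = -314 + √978/4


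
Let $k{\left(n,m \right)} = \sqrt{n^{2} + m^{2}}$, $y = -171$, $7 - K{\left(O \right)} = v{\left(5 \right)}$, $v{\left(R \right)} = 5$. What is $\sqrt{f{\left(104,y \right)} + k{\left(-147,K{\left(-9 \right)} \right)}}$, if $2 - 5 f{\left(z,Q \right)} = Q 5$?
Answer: $\frac{\sqrt{4285 + 25 \sqrt{21613}}}{5} \approx 17.844$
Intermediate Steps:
$K{\left(O \right)} = 2$ ($K{\left(O \right)} = 7 - 5 = 2$)
$k{\left(n,m \right)} = \sqrt{m^{2} + n^{2}}$
$f{\left(z,Q \right)} = \frac{2}{5} - Q$ ($f{\left(z,Q \right)} = \frac{2}{5} - \frac{Q 5}{5} = \frac{2}{5} - \frac{5 Q}{5} = \frac{2}{5} - Q$)
$\sqrt{f{\left(104,y \right)} + k{\left(-147,K{\left(-9 \right)} \right)}} = \sqrt{\left(\frac{2}{5} - -171\right) + \sqrt{2^{2} + \left(-147\right)^{2}}} = \sqrt{\left(\frac{2}{5} + 171\right) + \sqrt{4 + 21609}} = \sqrt{\frac{857}{5} + \sqrt{21613}}$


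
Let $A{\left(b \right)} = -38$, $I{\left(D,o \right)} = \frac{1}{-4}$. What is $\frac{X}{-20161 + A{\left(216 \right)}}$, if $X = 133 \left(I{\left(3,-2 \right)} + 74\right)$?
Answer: $- \frac{39235}{80796} \approx -0.48561$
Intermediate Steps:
$I{\left(D,o \right)} = - \frac{1}{4}$
$X = \frac{39235}{4}$ ($X = 133 \left(- \frac{1}{4} + 74\right) = 133 \cdot \frac{295}{4} = \frac{39235}{4} \approx 9808.8$)
$\frac{X}{-20161 + A{\left(216 \right)}} = \frac{39235}{4 \left(-20161 - 38\right)} = \frac{39235}{4 \left(-20199\right)} = \frac{39235}{4} \left(- \frac{1}{20199}\right) = - \frac{39235}{80796}$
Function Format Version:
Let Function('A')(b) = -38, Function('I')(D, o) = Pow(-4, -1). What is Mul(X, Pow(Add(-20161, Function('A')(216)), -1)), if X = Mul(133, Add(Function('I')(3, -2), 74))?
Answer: Rational(-39235, 80796) ≈ -0.48561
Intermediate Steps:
Function('I')(D, o) = Rational(-1, 4)
X = Rational(39235, 4) (X = Mul(133, Add(Rational(-1, 4), 74)) = Mul(133, Rational(295, 4)) = Rational(39235, 4) ≈ 9808.8)
Mul(X, Pow(Add(-20161, Function('A')(216)), -1)) = Mul(Rational(39235, 4), Pow(Add(-20161, -38), -1)) = Mul(Rational(39235, 4), Pow(-20199, -1)) = Mul(Rational(39235, 4), Rational(-1, 20199)) = Rational(-39235, 80796)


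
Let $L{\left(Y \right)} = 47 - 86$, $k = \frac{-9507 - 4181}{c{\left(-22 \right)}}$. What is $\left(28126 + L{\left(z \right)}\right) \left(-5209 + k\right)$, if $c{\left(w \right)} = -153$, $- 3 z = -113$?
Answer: $- \frac{22000238143}{153} \approx -1.4379 \cdot 10^{8}$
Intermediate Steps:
$z = \frac{113}{3}$ ($z = \left(- \frac{1}{3}\right) \left(-113\right) = \frac{113}{3} \approx 37.667$)
$k = \frac{13688}{153}$ ($k = \frac{-9507 - 4181}{-153} = \left(-13688\right) \left(- \frac{1}{153}\right) = \frac{13688}{153} \approx 89.464$)
$L{\left(Y \right)} = -39$ ($L{\left(Y \right)} = 47 - 86 = -39$)
$\left(28126 + L{\left(z \right)}\right) \left(-5209 + k\right) = \left(28126 - 39\right) \left(-5209 + \frac{13688}{153}\right) = 28087 \left(- \frac{783289}{153}\right) = - \frac{22000238143}{153}$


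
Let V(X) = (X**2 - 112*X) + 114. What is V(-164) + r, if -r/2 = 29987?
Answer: -14596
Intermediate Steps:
V(X) = 114 + X**2 - 112*X
r = -59974 (r = -2*29987 = -59974)
V(-164) + r = (114 + (-164)**2 - 112*(-164)) - 59974 = (114 + 26896 + 18368) - 59974 = 45378 - 59974 = -14596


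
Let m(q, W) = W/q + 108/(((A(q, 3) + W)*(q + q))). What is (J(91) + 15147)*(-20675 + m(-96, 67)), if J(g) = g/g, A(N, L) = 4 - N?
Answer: -1255287656441/4008 ≈ -3.1320e+8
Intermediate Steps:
J(g) = 1
m(q, W) = W/q + 54/(q*(4 + W - q)) (m(q, W) = W/q + 108/((((4 - q) + W)*(q + q))) = W/q + 108/(((4 + W - q)*(2*q))) = W/q + 108/((2*q*(4 + W - q))) = W/q + 108*(1/(2*q*(4 + W - q))) = W/q + 54/(q*(4 + W - q)))
(J(91) + 15147)*(-20675 + m(-96, 67)) = (1 + 15147)*(-20675 + (54 + 67² - 1*67*(-4 - 96))/((-96)*(4 + 67 - 1*(-96)))) = 15148*(-20675 - (54 + 4489 - 1*67*(-100))/(96*(4 + 67 + 96))) = 15148*(-20675 - 1/96*(54 + 4489 + 6700)/167) = 15148*(-20675 - 1/96*1/167*11243) = 15148*(-20675 - 11243/16032) = 15148*(-331472843/16032) = -1255287656441/4008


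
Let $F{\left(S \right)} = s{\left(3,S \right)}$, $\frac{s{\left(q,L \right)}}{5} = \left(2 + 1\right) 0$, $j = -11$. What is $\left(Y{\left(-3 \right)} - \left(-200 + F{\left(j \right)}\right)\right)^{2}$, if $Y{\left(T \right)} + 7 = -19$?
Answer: $30276$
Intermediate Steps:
$Y{\left(T \right)} = -26$ ($Y{\left(T \right)} = -7 - 19 = -26$)
$s{\left(q,L \right)} = 0$ ($s{\left(q,L \right)} = 5 \left(2 + 1\right) 0 = 5 \cdot 3 \cdot 0 = 5 \cdot 0 = 0$)
$F{\left(S \right)} = 0$
$\left(Y{\left(-3 \right)} - \left(-200 + F{\left(j \right)}\right)\right)^{2} = \left(-26 + \left(200 - 0\right)\right)^{2} = \left(-26 + \left(200 + 0\right)\right)^{2} = \left(-26 + 200\right)^{2} = 174^{2} = 30276$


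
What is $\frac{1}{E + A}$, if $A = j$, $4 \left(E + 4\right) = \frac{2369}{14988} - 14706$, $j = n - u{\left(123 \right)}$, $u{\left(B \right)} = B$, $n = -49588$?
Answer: $- \frac{59952}{3200924839} \approx -1.873 \cdot 10^{-5}$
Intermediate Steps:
$j = -49711$ ($j = -49588 - 123 = -49711$)
$E = - \frac{220650967}{59952}$ ($E = -4 + \frac{\frac{2369}{14988} - 14706}{4} = -4 + \frac{1}{4} \left(- \frac{220411159}{14988}\right) = -4 - \frac{220411159}{59952} = - \frac{220650967}{59952} \approx -3680.5$)
$A = -49711$
$\frac{1}{E + A} = \frac{1}{- \frac{220650967}{59952} - 49711} = \frac{1}{- \frac{3200924839}{59952}} = - \frac{59952}{3200924839}$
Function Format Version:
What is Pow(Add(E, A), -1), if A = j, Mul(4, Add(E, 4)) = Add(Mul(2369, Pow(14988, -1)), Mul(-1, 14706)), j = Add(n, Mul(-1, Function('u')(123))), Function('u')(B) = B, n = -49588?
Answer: Rational(-59952, 3200924839) ≈ -1.8730e-5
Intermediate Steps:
j = -49711 (j = Add(-49588, Mul(-1, 123)) = Add(-49588, -123) = -49711)
E = Rational(-220650967, 59952) (E = Add(-4, Mul(Rational(1, 4), Add(Mul(2369, Pow(14988, -1)), Mul(-1, 14706)))) = Add(-4, Mul(Rational(1, 4), Add(Mul(2369, Rational(1, 14988)), -14706))) = Add(-4, Mul(Rational(1, 4), Add(Rational(2369, 14988), -14706))) = Add(-4, Mul(Rational(1, 4), Rational(-220411159, 14988))) = Add(-4, Rational(-220411159, 59952)) = Rational(-220650967, 59952) ≈ -3680.5)
A = -49711
Pow(Add(E, A), -1) = Pow(Add(Rational(-220650967, 59952), -49711), -1) = Pow(Rational(-3200924839, 59952), -1) = Rational(-59952, 3200924839)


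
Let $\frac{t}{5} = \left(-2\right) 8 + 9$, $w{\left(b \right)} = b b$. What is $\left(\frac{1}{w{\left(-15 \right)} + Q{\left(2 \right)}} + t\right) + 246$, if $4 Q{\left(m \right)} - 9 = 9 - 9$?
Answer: $\frac{191803}{909} \approx 211.0$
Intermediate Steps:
$w{\left(b \right)} = b^{2}$
$Q{\left(m \right)} = \frac{9}{4}$ ($Q{\left(m \right)} = \frac{9}{4} + \frac{9 - 9}{4} = \frac{9}{4} + \frac{1}{4} \cdot 0 = \frac{9}{4} + 0 = \frac{9}{4}$)
$t = -35$ ($t = 5 \left(\left(-2\right) 8 + 9\right) = 5 \left(-16 + 9\right) = 5 \left(-7\right) = -35$)
$\left(\frac{1}{w{\left(-15 \right)} + Q{\left(2 \right)}} + t\right) + 246 = \left(\frac{1}{\left(-15\right)^{2} + \frac{9}{4}} - 35\right) + 246 = \left(\frac{1}{225 + \frac{9}{4}} - 35\right) + 246 = \left(\frac{1}{\frac{909}{4}} - 35\right) + 246 = \left(\frac{4}{909} - 35\right) + 246 = - \frac{31811}{909} + 246 = \frac{191803}{909}$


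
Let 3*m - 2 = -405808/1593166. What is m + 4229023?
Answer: 10106304875489/2389749 ≈ 4.2290e+6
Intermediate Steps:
m = 1390262/2389749 (m = ⅔ + (-405808/1593166)/3 = ⅔ + (-405808*1/1593166)/3 = ⅔ + (⅓)*(-202904/796583) = ⅔ - 202904/2389749 = 1390262/2389749 ≈ 0.58176)
m + 4229023 = 1390262/2389749 + 4229023 = 10106304875489/2389749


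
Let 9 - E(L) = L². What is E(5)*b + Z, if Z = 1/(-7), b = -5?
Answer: 559/7 ≈ 79.857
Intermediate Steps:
E(L) = 9 - L²
Z = -⅐ ≈ -0.14286
E(5)*b + Z = (9 - 1*5²)*(-5) - ⅐ = (9 - 1*25)*(-5) - ⅐ = (9 - 25)*(-5) - ⅐ = -16*(-5) - ⅐ = 80 - ⅐ = 559/7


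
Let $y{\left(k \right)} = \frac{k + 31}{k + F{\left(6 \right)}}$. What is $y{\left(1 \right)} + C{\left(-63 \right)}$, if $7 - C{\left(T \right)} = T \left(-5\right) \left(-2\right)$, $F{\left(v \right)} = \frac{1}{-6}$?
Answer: $\frac{3377}{5} \approx 675.4$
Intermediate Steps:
$F{\left(v \right)} = - \frac{1}{6}$
$y{\left(k \right)} = \frac{31 + k}{- \frac{1}{6} + k}$ ($y{\left(k \right)} = \frac{k + 31}{k - \frac{1}{6}} = \frac{31 + k}{- \frac{1}{6} + k}$)
$C{\left(T \right)} = 7 - 10 T$ ($C{\left(T \right)} = 7 - T \left(-5\right) \left(-2\right) = 7 - - 5 T \left(-2\right) = 7 - 10 T$)
$y{\left(1 \right)} + C{\left(-63 \right)} = \frac{6 \left(31 + 1\right)}{-1 + 6 \cdot 1} + \left(7 - -630\right) = 6 \frac{1}{-1 + 6} \cdot 32 + \left(7 + 630\right) = 6 \cdot \frac{1}{5} \cdot 32 + 637 = \frac{192}{5} + 637 = \frac{3377}{5}$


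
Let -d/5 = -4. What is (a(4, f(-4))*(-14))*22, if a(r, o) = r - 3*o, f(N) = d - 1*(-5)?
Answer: 21868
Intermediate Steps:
d = 20 (d = -5*(-4) = 20)
f(N) = 25 (f(N) = 20 - 1*(-5) = 20 + 5 = 25)
(a(4, f(-4))*(-14))*22 = ((4 - 3*25)*(-14))*22 = ((4 - 75)*(-14))*22 = -71*(-14)*22 = 994*22 = 21868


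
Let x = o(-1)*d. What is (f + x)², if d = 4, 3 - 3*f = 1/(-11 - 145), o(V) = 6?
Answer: 136913401/219024 ≈ 625.11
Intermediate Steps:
f = 469/468 (f = 1 - 1/(3*(-11 - 145)) = 1 - ⅓/(-156) = 1 - ⅓*(-1/156) = 1 + 1/468 = 469/468 ≈ 1.0021)
x = 24 (x = 6*4 = 24)
(f + x)² = (469/468 + 24)² = (11701/468)² = 136913401/219024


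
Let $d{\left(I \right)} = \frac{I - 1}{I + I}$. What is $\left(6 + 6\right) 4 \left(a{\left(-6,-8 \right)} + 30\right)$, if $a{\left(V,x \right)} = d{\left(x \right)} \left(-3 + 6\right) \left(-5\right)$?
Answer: $1035$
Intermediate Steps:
$d{\left(I \right)} = \frac{-1 + I}{2 I}$
$a{\left(V,x \right)} = - \frac{15 \left(-1 + x\right)}{2 x}$ ($a{\left(V,x \right)} = \frac{-1 + x}{2 x} \left(-3 + 6\right) \left(-5\right) = \frac{-1 + x}{2 x} 3 \left(-5\right) = \frac{-1 + x}{2 x} \left(-15\right) = - \frac{15 \left(-1 + x\right)}{2 x}$)
$\left(6 + 6\right) 4 \left(a{\left(-6,-8 \right)} + 30\right) = \left(6 + 6\right) 4 \left(\frac{15 \left(1 - -8\right)}{2 \left(-8\right)} + 30\right) = 12 \cdot 4 \left(\frac{15}{2} \left(- \frac{1}{8}\right) \left(1 + 8\right) + 30\right) = 48 \left(\frac{15}{2} \left(- \frac{1}{8}\right) 9 + 30\right) = 48 \left(- \frac{135}{16} + 30\right) = 48 \cdot \frac{345}{16} = 1035$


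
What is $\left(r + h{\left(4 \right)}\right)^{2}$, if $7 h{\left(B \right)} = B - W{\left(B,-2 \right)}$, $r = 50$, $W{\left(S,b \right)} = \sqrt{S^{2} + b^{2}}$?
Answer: $\frac{125336}{49} - \frac{1416 \sqrt{5}}{49} \approx 2493.3$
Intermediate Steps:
$h{\left(B \right)} = - \frac{\sqrt{4 + B^{2}}}{7} + \frac{B}{7}$ ($h{\left(B \right)} = \frac{B - \sqrt{B^{2} + \left(-2\right)^{2}}}{7} = \frac{B - \sqrt{B^{2} + 4}}{7} = \frac{B - \sqrt{4 + B^{2}}}{7} = - \frac{\sqrt{4 + B^{2}}}{7} + \frac{B}{7}$)
$\left(r + h{\left(4 \right)}\right)^{2} = \left(50 + \left(- \frac{\sqrt{4 + 4^{2}}}{7} + \frac{1}{7} \cdot 4\right)\right)^{2} = \left(50 + \left(- \frac{\sqrt{4 + 16}}{7} + \frac{4}{7}\right)\right)^{2} = \left(50 + \left(- \frac{\sqrt{20}}{7} + \frac{4}{7}\right)\right)^{2} = \left(50 + \left(- \frac{2 \sqrt{5}}{7} + \frac{4}{7}\right)\right)^{2} = \left(50 + \left(\frac{4}{7} - \frac{2 \sqrt{5}}{7}\right)\right)^{2} = \left(\frac{354}{7} - \frac{2 \sqrt{5}}{7}\right)^{2}$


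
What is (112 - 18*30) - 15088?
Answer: -15516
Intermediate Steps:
(112 - 18*30) - 15088 = (112 - 540) - 15088 = -428 - 15088 = -15516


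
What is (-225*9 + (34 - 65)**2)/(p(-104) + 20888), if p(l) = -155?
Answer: -1064/20733 ≈ -0.051319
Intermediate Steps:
(-225*9 + (34 - 65)**2)/(p(-104) + 20888) = (-225*9 + (34 - 65)**2)/(-155 + 20888) = (-2025 + (-31)**2)/20733 = (-2025 + 961)*(1/20733) = -1064*1/20733 = -1064/20733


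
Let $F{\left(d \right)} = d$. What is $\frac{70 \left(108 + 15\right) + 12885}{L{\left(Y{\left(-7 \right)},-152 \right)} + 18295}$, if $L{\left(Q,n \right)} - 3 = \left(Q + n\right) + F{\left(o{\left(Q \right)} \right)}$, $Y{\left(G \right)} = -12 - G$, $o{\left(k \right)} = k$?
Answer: $\frac{21495}{18136} \approx 1.1852$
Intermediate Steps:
$L{\left(Q,n \right)} = 3 + n + 2 Q$ ($L{\left(Q,n \right)} = 3 + \left(\left(Q + n\right) + Q\right) = 3 + \left(n + 2 Q\right) = 3 + n + 2 Q$)
$\frac{70 \left(108 + 15\right) + 12885}{L{\left(Y{\left(-7 \right)},-152 \right)} + 18295} = \frac{70 \left(108 + 15\right) + 12885}{\left(3 - 152 + 2 \left(-12 - -7\right)\right) + 18295} = \frac{70 \cdot 123 + 12885}{\left(3 - 152 + 2 \left(-12 + 7\right)\right) + 18295} = \frac{8610 + 12885}{\left(3 - 152 + 2 \left(-5\right)\right) + 18295} = \frac{21495}{\left(3 - 152 - 10\right) + 18295} = \frac{21495}{-159 + 18295} = \frac{21495}{18136}$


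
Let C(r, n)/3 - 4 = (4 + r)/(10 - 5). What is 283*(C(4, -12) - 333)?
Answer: -447423/5 ≈ -89485.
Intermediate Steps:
C(r, n) = 72/5 + 3*r/5 (C(r, n) = 12 + 3*((4 + r)/(10 - 5)) = 12 + 3*((4 + r)/5) = 12 + 3*((4 + r)*(⅕)) = 12 + 3*(⅘ + r/5) = 12 + (12/5 + 3*r/5) = 72/5 + 3*r/5)
283*(C(4, -12) - 333) = 283*((72/5 + (⅗)*4) - 333) = 283*((72/5 + 12/5) - 333) = 283*(84/5 - 333) = 283*(-1581/5) = -447423/5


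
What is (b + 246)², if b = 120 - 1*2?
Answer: 132496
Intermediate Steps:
b = 118 (b = 120 - 2 = 118)
(b + 246)² = (118 + 246)² = 364² = 132496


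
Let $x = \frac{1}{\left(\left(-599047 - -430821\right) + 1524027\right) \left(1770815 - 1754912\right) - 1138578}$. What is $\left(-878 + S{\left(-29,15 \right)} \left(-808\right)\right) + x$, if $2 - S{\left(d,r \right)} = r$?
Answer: $\frac{207538145642851}{21560164725} \approx 9626.0$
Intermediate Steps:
$S{\left(d,r \right)} = 2 - r$
$x = \frac{1}{21560164725}$ ($x = \frac{1}{\left(\left(-599047 + 430821\right) + 1524027\right) 15903 + \left(-1346902 + 208324\right)} = \frac{1}{\left(-168226 + 1524027\right) 15903 - 1138578} = \frac{1}{1355801 \cdot 15903 - 1138578} = \frac{1}{21561303303 - 1138578} = \frac{1}{21560164725} \approx 4.6382 \cdot 10^{-11}$)
$\left(-878 + S{\left(-29,15 \right)} \left(-808\right)\right) + x = \left(-878 + \left(2 - 15\right) \left(-808\right)\right) + \frac{1}{21560164725} = \left(-878 - -10504\right) + \frac{1}{21560164725} = \left(-878 + 10504\right) + \frac{1}{21560164725} = 9626 + \frac{1}{21560164725} = \frac{207538145642851}{21560164725}$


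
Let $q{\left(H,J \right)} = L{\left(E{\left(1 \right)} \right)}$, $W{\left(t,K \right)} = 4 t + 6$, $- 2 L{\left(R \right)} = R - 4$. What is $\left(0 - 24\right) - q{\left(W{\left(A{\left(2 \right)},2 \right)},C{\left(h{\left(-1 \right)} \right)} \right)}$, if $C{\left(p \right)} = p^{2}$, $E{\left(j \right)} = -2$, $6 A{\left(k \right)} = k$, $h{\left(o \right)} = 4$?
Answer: $-27$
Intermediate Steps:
$A{\left(k \right)} = \frac{k}{6}$
$L{\left(R \right)} = 2 - \frac{R}{2}$ ($L{\left(R \right)} = - \frac{R - 4}{2} = - \frac{-4 + R}{2} = 2 - \frac{R}{2}$)
$W{\left(t,K \right)} = 6 + 4 t$
$q{\left(H,J \right)} = 3$ ($q{\left(H,J \right)} = 2 - -1 = 2 + 1 = 3$)
$\left(0 - 24\right) - q{\left(W{\left(A{\left(2 \right)},2 \right)},C{\left(h{\left(-1 \right)} \right)} \right)} = \left(0 - 24\right) - 3 = -24 - 3 = -27$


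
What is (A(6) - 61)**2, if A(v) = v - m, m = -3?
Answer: 2704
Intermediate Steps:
A(v) = 3 + v (A(v) = v - 1*(-3) = v + 3 = 3 + v)
(A(6) - 61)**2 = ((3 + 6) - 61)**2 = (9 - 61)**2 = (-52)**2 = 2704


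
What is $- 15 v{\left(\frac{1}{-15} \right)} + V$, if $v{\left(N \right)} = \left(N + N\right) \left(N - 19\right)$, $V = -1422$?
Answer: $- \frac{21902}{15} \approx -1460.1$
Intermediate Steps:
$v{\left(N \right)} = 2 N \left(-19 + N\right)$
$- 15 v{\left(\frac{1}{-15} \right)} + V = - 15 \frac{2 \left(-19 + \frac{1}{-15}\right)}{-15} - 1422 = - 15 \cdot 2 \left(- \frac{1}{15}\right) \left(-19 - \frac{1}{15}\right) - 1422 = - 15 \cdot 2 \left(- \frac{1}{15}\right) \left(- \frac{286}{15}\right) - 1422 = \left(-15\right) \frac{572}{225} - 1422 = - \frac{572}{15} - 1422 = - \frac{21902}{15}$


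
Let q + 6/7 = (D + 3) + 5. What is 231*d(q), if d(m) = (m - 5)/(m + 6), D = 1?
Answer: 154/3 ≈ 51.333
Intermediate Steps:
q = 57/7 (q = -6/7 + ((1 + 3) + 5) = -6/7 + (4 + 5) = -6/7 + 9 = 57/7 ≈ 8.1429)
d(m) = (-5 + m)/(6 + m)
231*d(q) = 231*((-5 + 57/7)/(6 + 57/7)) = 231*((22/7)/(99/7)) = 231*((7/99)*(22/7)) = 231*(2/9) = 154/3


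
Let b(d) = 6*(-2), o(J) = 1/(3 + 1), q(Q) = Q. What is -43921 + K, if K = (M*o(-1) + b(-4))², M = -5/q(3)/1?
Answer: -6302423/144 ≈ -43767.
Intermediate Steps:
o(J) = ¼ (o(J) = 1/4 = ¼)
b(d) = -12
M = -5/3 (M = -5/3/1 = -5*⅓*1 = -5/3*1 = -5/3 ≈ -1.6667)
K = 22201/144 (K = (-5/3*¼ - 12)² = (-5/12 - 12)² = (-149/12)² = 22201/144 ≈ 154.17)
-43921 + K = -43921 + 22201/144 = -6302423/144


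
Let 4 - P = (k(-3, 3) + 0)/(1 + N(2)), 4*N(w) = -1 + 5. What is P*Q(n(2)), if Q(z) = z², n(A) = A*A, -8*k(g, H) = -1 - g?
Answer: 66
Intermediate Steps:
k(g, H) = ⅛ + g/8 (k(g, H) = -(-1 - g)/8 = ⅛ + g/8)
N(w) = 1 (N(w) = (-1 + 5)/4 = (¼)*4 = 1)
n(A) = A²
P = 33/8 (P = 4 - ((⅛ + (⅛)*(-3)) + 0)/(1 + 1) = 4 - ((⅛ - 3/8) + 0)/2 = 4 - (-¼ + 0)/2 = 4 - (-1)/(4*2) = 4 - 1*(-⅛) = 4 + ⅛ = 33/8 ≈ 4.1250)
P*Q(n(2)) = 33*(2²)²/8 = (33/8)*4² = (33/8)*16 = 66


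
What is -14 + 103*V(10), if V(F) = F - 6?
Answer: 398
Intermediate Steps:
V(F) = -6 + F
-14 + 103*V(10) = -14 + 103*(-6 + 10) = -14 + 103*4 = -14 + 412 = 398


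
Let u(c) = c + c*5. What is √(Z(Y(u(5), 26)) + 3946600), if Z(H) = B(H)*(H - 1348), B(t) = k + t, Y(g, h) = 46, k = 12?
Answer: 2*√967771 ≈ 1967.5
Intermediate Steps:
u(c) = 6*c (u(c) = c + 5*c = 6*c)
B(t) = 12 + t
Z(H) = (-1348 + H)*(12 + H) (Z(H) = (12 + H)*(H - 1348) = (12 + H)*(-1348 + H) = (-1348 + H)*(12 + H))
√(Z(Y(u(5), 26)) + 3946600) = √((-1348 + 46)*(12 + 46) + 3946600) = √(-1302*58 + 3946600) = √(-75516 + 3946600) = √3871084 = 2*√967771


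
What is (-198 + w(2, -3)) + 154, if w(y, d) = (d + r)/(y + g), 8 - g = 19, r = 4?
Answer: -397/9 ≈ -44.111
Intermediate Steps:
g = -11 (g = 8 - 1*19 = 8 - 19 = -11)
w(y, d) = (4 + d)/(-11 + y) (w(y, d) = (d + 4)/(y - 11) = (4 + d)/(-11 + y))
(-198 + w(2, -3)) + 154 = (-198 + (4 - 3)/(-11 + 2)) + 154 = (-198 + 1/(-9)) + 154 = (-198 - 1/9*1) + 154 = (-198 - 1/9) + 154 = -1783/9 + 154 = -397/9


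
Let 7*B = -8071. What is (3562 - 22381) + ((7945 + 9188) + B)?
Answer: -2839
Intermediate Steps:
B = -1153 (B = (1/7)*(-8071) = -1153)
(3562 - 22381) + ((7945 + 9188) + B) = (3562 - 22381) + ((7945 + 9188) - 1153) = -18819 + (17133 - 1153) = -18819 + 15980 = -2839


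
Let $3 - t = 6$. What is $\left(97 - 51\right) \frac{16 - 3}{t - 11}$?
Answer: $- \frac{299}{7} \approx -42.714$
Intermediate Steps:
$t = -3$ ($t = 3 - 6 = -3$)
$\left(97 - 51\right) \frac{16 - 3}{t - 11} = \left(97 - 51\right) \frac{16 - 3}{-3 - 11} = 46 \frac{13}{-14} = 46 \cdot 13 \left(- \frac{1}{14}\right) = 46 \left(- \frac{13}{14}\right) = - \frac{299}{7}$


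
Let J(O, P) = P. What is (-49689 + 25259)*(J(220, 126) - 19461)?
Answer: 472354050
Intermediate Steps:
(-49689 + 25259)*(J(220, 126) - 19461) = (-49689 + 25259)*(126 - 19461) = -24430*(-19335) = 472354050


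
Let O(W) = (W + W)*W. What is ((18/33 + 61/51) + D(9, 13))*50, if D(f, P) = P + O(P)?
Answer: 9894400/561 ≈ 17637.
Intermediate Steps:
O(W) = 2*W² (O(W) = (2*W)*W = 2*W²)
D(f, P) = P + 2*P²
((18/33 + 61/51) + D(9, 13))*50 = ((18/33 + 61/51) + 13*(1 + 2*13))*50 = ((18*(1/33) + 61*(1/51)) + 13*(1 + 26))*50 = ((6/11 + 61/51) + 13*27)*50 = (977/561 + 351)*50 = (197888/561)*50 = 9894400/561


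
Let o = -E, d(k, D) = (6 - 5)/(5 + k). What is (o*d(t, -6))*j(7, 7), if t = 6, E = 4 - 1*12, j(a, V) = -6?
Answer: -48/11 ≈ -4.3636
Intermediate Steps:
E = -8 (E = 4 - 12 = -8)
d(k, D) = 1/(5 + k)
o = 8 (o = -1*(-8) = 8)
(o*d(t, -6))*j(7, 7) = (8/(5 + 6))*(-6) = (8/11)*(-6) = -48/11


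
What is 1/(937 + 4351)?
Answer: 1/5288 ≈ 0.00018911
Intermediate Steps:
1/(937 + 4351) = 1/5288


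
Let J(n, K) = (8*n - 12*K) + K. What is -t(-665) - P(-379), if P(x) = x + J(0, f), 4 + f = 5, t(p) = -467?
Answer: 857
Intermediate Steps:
f = 1 (f = -4 + 5 = 1)
J(n, K) = -11*K + 8*n (J(n, K) = (-12*K + 8*n) + K = -11*K + 8*n)
P(x) = -11 + x (P(x) = x + (-11*1 + 8*0) = x + (-11 + 0) = x - 11 = -11 + x)
-t(-665) - P(-379) = -1*(-467) - (-11 - 379) = 467 - 1*(-390) = 467 + 390 = 857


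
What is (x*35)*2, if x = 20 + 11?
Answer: 2170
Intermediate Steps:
x = 31
(x*35)*2 = (31*35)*2 = 1085*2 = 2170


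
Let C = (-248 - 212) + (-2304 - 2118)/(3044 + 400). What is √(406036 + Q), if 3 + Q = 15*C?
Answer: √131498398738/574 ≈ 631.75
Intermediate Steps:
C = -264777/574 (C = -460 - 4422/3444 = -460 - 4422*1/3444 = -460 - 737/574 = -264777/574 ≈ -461.28)
Q = -3973377/574 (Q = -3 + 15*(-264777/574) = -3 - 3971655/574 = -3973377/574 ≈ -6922.3)
√(406036 + Q) = √(406036 - 3973377/574) = √(229091287/574) = √131498398738/574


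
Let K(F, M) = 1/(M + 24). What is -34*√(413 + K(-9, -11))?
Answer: -34*√69810/13 ≈ -691.03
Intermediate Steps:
K(F, M) = 1/(24 + M)
-34*√(413 + K(-9, -11)) = -34*√(413 + 1/(24 - 11)) = -34*√(413 + 1/13) = -34*√69810/13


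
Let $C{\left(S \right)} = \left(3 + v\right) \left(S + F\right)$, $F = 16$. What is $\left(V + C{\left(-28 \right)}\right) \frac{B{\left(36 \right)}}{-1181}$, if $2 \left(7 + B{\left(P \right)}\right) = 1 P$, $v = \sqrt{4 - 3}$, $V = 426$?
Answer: $- \frac{4158}{1181} \approx -3.5207$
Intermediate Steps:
$v = 1$ ($v = \sqrt{1} = 1$)
$B{\left(P \right)} = -7 + \frac{P}{2}$ ($B{\left(P \right)} = -7 + \frac{1 P}{2} = -7 + \frac{P}{2}$)
$C{\left(S \right)} = 64 + 4 S$ ($C{\left(S \right)} = \left(3 + 1\right) \left(S + 16\right) = 4 \left(16 + S\right) = 64 + 4 S$)
$\left(V + C{\left(-28 \right)}\right) \frac{B{\left(36 \right)}}{-1181} = \left(426 + \left(64 + 4 \left(-28\right)\right)\right) \frac{-7 + \frac{1}{2} \cdot 36}{-1181} = \left(426 + \left(64 - 112\right)\right) \left(-7 + 18\right) \left(- \frac{1}{1181}\right) = \left(426 - 48\right) 11 \left(- \frac{1}{1181}\right) = 378 \left(- \frac{11}{1181}\right) = - \frac{4158}{1181}$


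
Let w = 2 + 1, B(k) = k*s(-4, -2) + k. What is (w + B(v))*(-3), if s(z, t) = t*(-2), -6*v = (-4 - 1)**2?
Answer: 107/2 ≈ 53.500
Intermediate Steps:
v = -25/6 (v = -(-4 - 1)**2/6 = -1/6*(-5)**2 = -1/6*25 = -25/6 ≈ -4.1667)
s(z, t) = -2*t
B(k) = 5*k (B(k) = k*(-2*(-2)) + k = k*4 + k = 4*k + k = 5*k)
w = 3
(w + B(v))*(-3) = (3 + 5*(-25/6))*(-3) = (3 - 125/6)*(-3) = -107/6*(-3) = 107/2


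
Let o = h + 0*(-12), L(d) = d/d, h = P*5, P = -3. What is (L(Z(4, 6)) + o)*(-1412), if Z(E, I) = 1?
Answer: 19768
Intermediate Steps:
h = -15 (h = -3*5 = -15)
L(d) = 1
o = -15 (o = -15 + 0*(-12) = -15 + 0 = -15)
(L(Z(4, 6)) + o)*(-1412) = (1 - 15)*(-1412) = -14*(-1412) = 19768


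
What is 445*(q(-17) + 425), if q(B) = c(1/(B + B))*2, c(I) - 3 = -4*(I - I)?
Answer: 191795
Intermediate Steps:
c(I) = 3 (c(I) = 3 - 4*(I - I) = 3 - 4*0 = 3 + 0 = 3)
q(B) = 6 (q(B) = 3*2 = 6)
445*(q(-17) + 425) = 445*(6 + 425) = 445*431 = 191795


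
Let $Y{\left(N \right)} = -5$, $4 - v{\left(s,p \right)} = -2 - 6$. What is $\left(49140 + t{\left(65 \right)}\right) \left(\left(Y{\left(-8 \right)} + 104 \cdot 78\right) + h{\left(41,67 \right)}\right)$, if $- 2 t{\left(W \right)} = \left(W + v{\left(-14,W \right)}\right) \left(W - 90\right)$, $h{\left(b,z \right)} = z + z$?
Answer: $\frac{825789405}{2} \approx 4.1289 \cdot 10^{8}$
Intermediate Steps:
$v{\left(s,p \right)} = 12$ ($v{\left(s,p \right)} = 4 - \left(-2 - 6\right) = 4 - -8 = 4 + 8 = 12$)
$h{\left(b,z \right)} = 2 z$
$t{\left(W \right)} = - \frac{\left(-90 + W\right) \left(12 + W\right)}{2}$ ($t{\left(W \right)} = - \frac{\left(W + 12\right) \left(W - 90\right)}{2} = - \frac{\left(12 + W\right) \left(-90 + W\right)}{2} = - \frac{\left(-90 + W\right) \left(12 + W\right)}{2}$)
$\left(49140 + t{\left(65 \right)}\right) \left(\left(Y{\left(-8 \right)} + 104 \cdot 78\right) + h{\left(41,67 \right)}\right) = \left(49140 + \left(540 + 39 \cdot 65 - \frac{65^{2}}{2}\right)\right) \left(\left(-5 + 104 \cdot 78\right) + 2 \cdot 67\right) = \left(49140 + \left(540 + 2535 - \frac{4225}{2}\right)\right) \left(\left(-5 + 8112\right) + 134\right) = \left(49140 + \left(540 + 2535 - \frac{4225}{2}\right)\right) \left(8107 + 134\right) = \left(49140 + \frac{1925}{2}\right) 8241 = \frac{100205}{2} \cdot 8241 = \frac{825789405}{2}$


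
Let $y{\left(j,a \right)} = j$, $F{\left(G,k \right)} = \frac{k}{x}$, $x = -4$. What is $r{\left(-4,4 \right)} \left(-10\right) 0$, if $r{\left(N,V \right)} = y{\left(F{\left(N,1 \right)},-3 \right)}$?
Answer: $0$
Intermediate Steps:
$F{\left(G,k \right)} = - \frac{k}{4}$ ($F{\left(G,k \right)} = \frac{k}{-4} = k \left(- \frac{1}{4}\right) = - \frac{k}{4}$)
$r{\left(N,V \right)} = - \frac{1}{4}$ ($r{\left(N,V \right)} = \left(- \frac{1}{4}\right) 1 = - \frac{1}{4}$)
$r{\left(-4,4 \right)} \left(-10\right) 0 = \left(- \frac{1}{4}\right) \left(-10\right) 0 = \frac{5}{2} \cdot 0 = 0$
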